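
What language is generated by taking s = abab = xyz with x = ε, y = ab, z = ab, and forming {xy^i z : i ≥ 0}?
{xy^i z : i ≥ 0} = {(ab)^(i+1) : i ≥ 0} = {ab, abab, ababab, ...}

With x = ε, y = ab, z = ab: Pumping 'ab' gives strings of alternating a's and b's.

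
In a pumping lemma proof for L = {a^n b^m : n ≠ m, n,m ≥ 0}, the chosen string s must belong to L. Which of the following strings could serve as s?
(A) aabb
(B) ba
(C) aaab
(C) aaab

The pumping lemma is applied to a string s that lies in L, so first check membership of each option:
- (A) aabb = a^2 b^2 has n = m = 2, so it is not in L ✗
- (B) ba has an a after a b, so it is not of the form a^n b^m and is not in L ✗
- (C) aaab = a^3 b^1 with 3 ≠ 1, so it is in L ✓

Only (C) aaab is in L, so it is the only candidate that could play the role of s.
(In a complete proof one picks s in terms of the pumping length p so that |s| ≥ p is guaranteed; a fixed string like aaab illustrates the shape of such an s.)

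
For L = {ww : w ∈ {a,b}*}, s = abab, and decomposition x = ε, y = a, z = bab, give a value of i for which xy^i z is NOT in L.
i = 0

xy⁰z = ε · ε · bab = bab; bab has odd length 3, so it cannot be written as ww and is not in L.
(Other choices also work, e.g. i = 2, 3; only i = 1 is guaranteed to stay in L since xy¹z = s.)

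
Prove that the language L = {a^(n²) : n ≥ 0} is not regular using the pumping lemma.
Assume for contradiction that L is regular, and let p ≥ 1 be the pumping length given by the pumping lemma.
Choose s = a^(p²). Then s ∈ L and |s| = p² ≥ p.
By the pumping lemma, s = xyz for some x, y, z with |xy| ≤ p, |y| ≥ 1, and xy^i z ∈ L for every i ≥ 0.
Here y = a^k for some k with 1 ≤ k ≤ |xy| ≤ p.

Take i = 2: |xy²z| = p² + k.
Now p² < p² + k ≤ p² + p < p² + 2p + 1 = (p + 1)².
So |xy²z| lies strictly between the consecutive squares p² and (p + 1)², hence is not a perfect square, and xy²z ∉ L.

This contradicts the pumping lemma, which requires xy^i z ∈ L for all i ≥ 0.
Hence L = {a^(n²) : n ≥ 0} is not regular. ∎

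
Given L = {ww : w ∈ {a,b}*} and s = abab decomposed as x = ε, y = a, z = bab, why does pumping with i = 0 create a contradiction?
xy⁰z = bab ∉ L

Pumping with i = 0 replaces y = a by y⁰ = ε:
- Original: s = xyz = abab; abab splits into halves ab · ab, which are equal, so it is in L (w = ab)
- Pumped: xy⁰z = ε · ε · bab = bab
- bab has odd length 3, so it cannot be written as ww and is not in L

The pumping lemma would require xy⁰z ∈ L, so this decomposition yields a contradiction.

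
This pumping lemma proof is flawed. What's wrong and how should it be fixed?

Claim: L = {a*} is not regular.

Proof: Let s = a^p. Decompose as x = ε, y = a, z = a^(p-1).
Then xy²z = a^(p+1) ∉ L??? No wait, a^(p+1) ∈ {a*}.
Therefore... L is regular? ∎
Error: The proof attempts to show a*  is not regular, but a* IS regular!

Correction: a* is a regular language (recognized by a simple DFA with one accepting state and self-loop on 'a'). The pumping lemma can only prove non-regularity, not regularity. For regular languages, pumping always works.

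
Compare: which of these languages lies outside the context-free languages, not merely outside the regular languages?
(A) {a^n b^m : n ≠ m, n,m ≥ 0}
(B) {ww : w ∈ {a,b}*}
(B) {ww : w ∈ {a,b}*}

(B) {ww : w ∈ {a,b}*} requires the CFL pumping lemma.

- {a^n b^m : n ≠ m, n,m ≥ 0} is context-free (but not regular)
  • Can be shown non-regular with the regular pumping lemma
  • After pumping a's, we can make n = m

- {ww : w ∈ {a,b}*} is NOT context-free
  • Requires the CFL pumping lemma to prove
  • Even a PDA cannot compare two arbitrary halves symbol by symbol; CFL pumping on a^p b^p a^p b^p fails

The CFL pumping lemma is "stronger" in that it can prove non-membership
in the larger class of context-free languages.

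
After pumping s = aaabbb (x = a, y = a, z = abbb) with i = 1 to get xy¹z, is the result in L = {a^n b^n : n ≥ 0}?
Yes

xy¹z = a · a · abbb = aaabbb.
aaabbb = a^3 b^3 has equal counts (3 = 3), so it is in L.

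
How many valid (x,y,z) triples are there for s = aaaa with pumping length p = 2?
3

For s = 'aaaa' with pumping length p = 2:

Constraints: |xy| ≤ 2, |y| > 0

Valid decompositions (|xy| ≤ p, |y| ≥ 1):
  • x='', y='a', z='aaa'
  • x='a', y='a', z='aa'
  • x='', y='aa', z='aa'

Total count: 3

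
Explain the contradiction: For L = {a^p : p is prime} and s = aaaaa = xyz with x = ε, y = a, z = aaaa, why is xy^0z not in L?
xy⁰z = aaaa ∉ L

Pumping with i = 0 replaces y = a by y⁰ = ε:
- Original: s = xyz = aaaaa; aaaaa has length 5, which is prime, so it is in L
- Pumped: xy⁰z = ε · ε · aaaa = aaaa
- aaaa has length 4 = 2 × 2, which is not prime, so it is not in L

The pumping lemma would require xy⁰z ∈ L, so this decomposition yields a contradiction.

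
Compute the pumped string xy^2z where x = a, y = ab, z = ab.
aababab

Given x = 'a', y = 'ab', z = 'ab' and i = 2:

xy^2z = x + y·y·...·y (2 times) + z
       = 'a' + 'ab'^2 + 'ab'
       = 'a' + 'abab' + 'ab'
       = 'aababab'

The pumped string is 'aababab' with length 7.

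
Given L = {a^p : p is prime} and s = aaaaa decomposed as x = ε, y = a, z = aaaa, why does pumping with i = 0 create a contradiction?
xy⁰z = aaaa ∉ L

Pumping with i = 0 replaces y = a by y⁰ = ε:
- Original: s = xyz = aaaaa; aaaaa has length 5, which is prime, so it is in L
- Pumped: xy⁰z = ε · ε · aaaa = aaaa
- aaaa has length 4 = 2 × 2, which is not prime, so it is not in L

The pumping lemma would require xy⁰z ∈ L, so this decomposition yields a contradiction.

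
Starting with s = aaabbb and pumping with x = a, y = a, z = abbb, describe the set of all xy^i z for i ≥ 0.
{xy^i z : i ≥ 0} = {a^(2+i) b^3 : i ≥ 0} = {aabbb, aaabbb, aaaabbb, ...}

With x = a, y = a, z = abbb: Starting with aaabbb and pumping the second 'a', we get strings with 2+i a's followed by 3 b's for i = 0, 1, 2, ...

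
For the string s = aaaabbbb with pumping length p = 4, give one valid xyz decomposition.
x = '', y = 'a', z = 'aaabbbb'

For s = aaaabbbb and p = 4, one valid decomposition is:
- x = '' (length 0)
- y = 'a' (length 1)
- z = 'aaabbbb' (length 7)

Verification:
- xyz = '' + 'a' + 'aaabbbb' = aaaabbbb ✓
- |xy| = 1 ≤ 4 ✓
- |y| = 1 > 0 ✓

All pumping lemma constraints are satisfied.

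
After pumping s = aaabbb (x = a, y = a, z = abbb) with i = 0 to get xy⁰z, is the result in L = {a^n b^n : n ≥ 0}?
No

xy⁰z = a · ε · abbb = aabbb.
aabbb has 2 a's and 3 b's; 2 ≠ 3, so it is not in L.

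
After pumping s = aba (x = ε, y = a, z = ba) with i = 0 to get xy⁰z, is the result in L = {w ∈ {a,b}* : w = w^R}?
No

xy⁰z = ε · ε · ba = ba.
ba reversed is ab ≠ ba, so it is not a palindrome and is not in L.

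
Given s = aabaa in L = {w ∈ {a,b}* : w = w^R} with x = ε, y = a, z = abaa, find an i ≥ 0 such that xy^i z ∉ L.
i = 2

xy²z = ε · aa · abaa = aaabaa; aaabaa reversed is aabaaa ≠ aaabaa, so it is not a palindrome and is not in L.
(Other choices also work, e.g. i = 0, 3; only i = 1 is guaranteed to stay in L since xy¹z = s.)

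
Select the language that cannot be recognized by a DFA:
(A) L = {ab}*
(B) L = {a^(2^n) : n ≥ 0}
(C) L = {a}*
(B) {a^(2^n) : n ≥ 0}

(B) L = {a^(2^n) : n ≥ 0} is NOT regular.

The pumping lemma can be used to prove this:
After pumping, length is no longer a power of 2

The other languages are regular because they can be recognized by finite automata.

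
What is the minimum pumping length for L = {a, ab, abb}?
p = 4

For a finite language L, the pumping lemma holds vacuously if p > max|s| for s ∈ L.

The longest string in L = {a, ab, abb} has length 3.
If p = 4, then no string s ∈ L has |s| ≥ p, so the condition is vacuously true.

The minimum pumping length is p = 4.

Why no smaller p works: for any p ≤ 3, the longest string s ∈ L has |s| = 3 ≥ p, so it would
have to be pumpable; but pumping up (i = 2, 3, ...) produces ever longer strings, which cannot all lie in the
finite language L. So the pumping property fails for every p ≤ 3.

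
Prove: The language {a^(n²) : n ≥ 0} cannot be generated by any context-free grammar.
Assume for contradiction that L is context-free, and let p ≥ 1 be the pumping length given by the pumping lemma for CFLs.
Choose s = a^(p²). Then s ∈ L and |s| = p² ≥ p.
By the CFL pumping lemma, s = uvxyz for some u, v, x, y, z with |vxy| ≤ p, |vy| ≥ 1, and uv^i xy^i z ∈ L for every i ≥ 0.
All symbols are a's, so only lengths matter: let k = |vy|, with 1 ≤ k ≤ |vxy| ≤ p.

Take i = 2: |uv²xy²z| = p² + k, and p² < p² + k ≤ p² + p < (p + 1)².
So the length lies strictly between consecutive squares and is not a perfect square; uv²xy²z ∉ L.

This contradicts the CFL pumping lemma, which requires uv^i xy^i z ∈ L for all i ≥ 0.
Hence L = {a^(n²) : n ≥ 0} is not context-free. ∎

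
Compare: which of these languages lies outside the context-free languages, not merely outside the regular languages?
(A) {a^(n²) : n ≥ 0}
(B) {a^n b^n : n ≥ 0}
(A) {a^(n²) : n ≥ 0}

(A) {a^(n²) : n ≥ 0} requires the CFL pumping lemma.

- {a^n b^n : n ≥ 0} is context-free (but not regular)
  • Can be shown non-regular with the regular pumping lemma
  • After pumping, the number of a's and b's become unequal

- {a^(n²) : n ≥ 0} is NOT context-free
  • Requires the CFL pumping lemma to prove
  • Gaps between squares grow unboundedly

The CFL pumping lemma is "stronger" in that it can prove non-membership
in the larger class of context-free languages.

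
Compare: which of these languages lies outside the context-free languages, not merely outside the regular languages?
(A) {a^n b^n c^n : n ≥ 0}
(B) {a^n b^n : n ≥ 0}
(A) {a^n b^n c^n : n ≥ 0}

(A) {a^n b^n c^n : n ≥ 0} requires the CFL pumping lemma.

- {a^n b^n : n ≥ 0} is context-free (but not regular)
  • Can be shown non-regular with the regular pumping lemma
  • After pumping, the number of a's and b's become unequal

- {a^n b^n c^n : n ≥ 0} is NOT context-free
  • Requires the CFL pumping lemma to prove
  • Cannot maintain three equal counts simultaneously

The CFL pumping lemma is "stronger" in that it can prove non-membership
in the larger class of context-free languages.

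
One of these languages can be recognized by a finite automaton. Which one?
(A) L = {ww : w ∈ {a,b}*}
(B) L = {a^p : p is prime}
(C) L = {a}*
(C) {a}*

(C) L = {a}* is regular.

This can be recognized by a finite automaton (DFA/NFA).
Regular expressions like {a}* define regular languages.

The other choices are not regular:
- {ww : w ∈ {a,b}*}: After pumping, the two halves no longer match
- {a^p : p is prime}: After pumping, the length becomes composite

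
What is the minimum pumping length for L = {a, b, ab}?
p = 3

For a finite language L, the pumping lemma holds vacuously if p > max|s| for s ∈ L.

The longest string in L = {a, b, ab} has length 2.
If p = 3, then no string s ∈ L has |s| ≥ p, so the condition is vacuously true.

The minimum pumping length is p = 3.

Why no smaller p works: for any p ≤ 2, the longest string s ∈ L has |s| = 2 ≥ p, so it would
have to be pumpable; but pumping up (i = 2, 3, ...) produces ever longer strings, which cannot all lie in the
finite language L. So the pumping property fails for every p ≤ 2.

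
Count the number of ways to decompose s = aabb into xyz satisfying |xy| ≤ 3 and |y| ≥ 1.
6

For s = 'aabb' with pumping length p = 3:

Constraints: |xy| ≤ 3, |y| > 0

Valid decompositions (|xy| ≤ p, |y| ≥ 1):
  • x='', y='a', z='abb'
  • x='a', y='a', z='bb'
  • x='', y='aa', z='bb'
  • x='aa', y='b', z='b'
  • x='a', y='ab', z='b'
  • x='', y='aab', z='b'

Total count: 6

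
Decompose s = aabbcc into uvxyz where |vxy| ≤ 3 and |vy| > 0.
u='aa', v='b', x='b', y='c', z='c'

For s = aabbcc with pumping length p = 3:

One valid decomposition:
- u = 'aa'
- v = 'b'
- x = 'b'
- y = 'c'
- z = 'c'

Verification:
- uvxyz = 'aa' + 'b' + 'b' + 'c' + 'c' = aabbcc ✓
- |vxy| = |'bbc'| = 3 ≤ 3 ✓
- |vy| = |'bc'| = 2 > 0 ✓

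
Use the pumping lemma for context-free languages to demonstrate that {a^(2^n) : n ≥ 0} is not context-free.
Assume for contradiction that L is context-free, and let p ≥ 1 be the pumping length given by the pumping lemma for CFLs.
Choose s = a^(2^p). Then s ∈ L and |s| = 2^p ≥ p.
By the CFL pumping lemma, s = uvxyz for some u, v, x, y, z with |vxy| ≤ p, |vy| ≥ 1, and uv^i xy^i z ∈ L for every i ≥ 0.
All symbols are a's, so only lengths matter: let k = |vy|, with 1 ≤ k ≤ |vxy| ≤ p < 2^p.

Take i = 2: |uv²xy²z| = 2^p + k, and 2^p < 2^p + k < 2^p + 2^p = 2^(p+1).
So the length lies strictly between consecutive powers of two and is not a power of 2; uv²xy²z ∉ L.

This contradicts the CFL pumping lemma, which requires uv^i xy^i z ∈ L for all i ≥ 0.
Hence L = {a^(2^n) : n ≥ 0} is not context-free. ∎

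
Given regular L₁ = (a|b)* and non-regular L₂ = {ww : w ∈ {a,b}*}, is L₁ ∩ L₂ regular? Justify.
No — L₁ ∩ L₂ is not regular.

(a|b)* is all strings over {a,b}, so L₁ ∩ L₂ = {ww : w ∈ {a,b}*} = L₂ itself, which is not regular (pump s = a^p b a^p b).

Note that the bare facts "L₁ regular, L₂ non-regular" do not settle the question by themselves: the closure of regular languages under ∪, ∩, complement and difference applies only when BOTH operands are regular. With a non-regular operand the result can come out regular or non-regular depending on the specific languages, so one has to work out L₁ ∩ L₂ for this particular pair, as above.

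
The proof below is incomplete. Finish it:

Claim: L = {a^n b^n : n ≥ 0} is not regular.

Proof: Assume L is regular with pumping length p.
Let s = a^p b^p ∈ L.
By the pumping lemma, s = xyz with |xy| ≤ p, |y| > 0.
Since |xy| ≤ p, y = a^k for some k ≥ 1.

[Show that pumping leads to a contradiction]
Consider xy²z = a^(p+k) b^p.

Since k ≥ 1, we have p + k > p.
So xy²z has more a's than b's: (p+k) a's vs p b's.
This means xy²z ∉ L because a^n b^n requires equal counts.

This contradicts the pumping lemma which states xy²z ∈ L.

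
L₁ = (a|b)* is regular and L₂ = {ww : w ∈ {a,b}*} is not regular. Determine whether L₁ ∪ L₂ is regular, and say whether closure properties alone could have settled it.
Yes — L₁ ∪ L₂ is regular.

{ww} ⊆ (a|b)*, so L₁ ∪ L₂ = (a|b)*, which is regular.

Note that the bare facts "L₁ regular, L₂ non-regular" do not settle the question by themselves: the closure of regular languages under ∪, ∩, complement and difference applies only when BOTH operands are regular. With a non-regular operand the result can come out regular or non-regular depending on the specific languages, so one has to work out L₁ ∪ L₂ for this particular pair, as above.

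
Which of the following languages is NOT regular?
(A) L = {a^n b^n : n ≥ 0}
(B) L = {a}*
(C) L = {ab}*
(A) {a^n b^n : n ≥ 0}

(A) L = {a^n b^n : n ≥ 0} is NOT regular.

The pumping lemma can be used to prove this:
After pumping, the number of a's and b's become unequal

The other languages are regular because they can be recognized by finite automata.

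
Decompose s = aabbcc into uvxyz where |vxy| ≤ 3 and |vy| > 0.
u='aa', v='b', x='b', y='c', z='c'

For s = aabbcc with pumping length p = 3:

One valid decomposition:
- u = 'aa'
- v = 'b'
- x = 'b'
- y = 'c'
- z = 'c'

Verification:
- uvxyz = 'aa' + 'b' + 'b' + 'c' + 'c' = aabbcc ✓
- |vxy| = |'bbc'| = 3 ≤ 3 ✓
- |vy| = |'bc'| = 2 > 0 ✓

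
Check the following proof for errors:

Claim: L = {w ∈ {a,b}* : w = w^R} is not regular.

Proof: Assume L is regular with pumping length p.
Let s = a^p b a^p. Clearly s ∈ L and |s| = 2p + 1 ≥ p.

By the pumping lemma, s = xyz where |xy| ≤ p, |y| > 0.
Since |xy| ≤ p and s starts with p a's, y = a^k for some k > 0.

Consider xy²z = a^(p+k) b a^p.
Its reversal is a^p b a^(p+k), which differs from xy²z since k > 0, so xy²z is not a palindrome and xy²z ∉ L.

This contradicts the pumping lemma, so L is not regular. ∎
The proof is correct.

This proof is valid because:
1. s = a^p b a^p is in L and is chosen in terms of p, so |s| ≥ p holds for every p
2. The decomposition analysis is correct: |xy| ≤ p forces y to lie inside the leading a's
3. The contradiction is valid: a^(p+k) b a^p has more a's before the b than after it, so it is not a palindrome
4. The conclusion follows logically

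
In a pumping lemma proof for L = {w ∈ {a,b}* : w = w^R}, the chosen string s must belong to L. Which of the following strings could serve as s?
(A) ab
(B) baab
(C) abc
(B) baab

The pumping lemma is applied to a string s that lies in L, so first check membership of each option:
- (A) ab reversed is ba ≠ ab, so it is not a palindrome and is not in L ✗
- (B) baab reversed is baab, the same string, so it is a palindrome and is in L ✓
- (C) abc reversed is cba ≠ abc, so it is not a palindrome and is not in L ✗

Only (B) baab is in L, so it is the only candidate that could play the role of s.
(In a complete proof one picks s in terms of the pumping length p so that |s| ≥ p is guaranteed; a fixed string like baab illustrates the shape of such an s.)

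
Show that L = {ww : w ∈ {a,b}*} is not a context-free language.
Assume for contradiction that L is context-free, and let p ≥ 1 be the pumping length given by the pumping lemma for CFLs.
Choose s = a^p b^p a^p b^p. Then s ∈ L (take w = a^p b^p) and |s| = 4p ≥ p.
By the CFL pumping lemma, s = uvxyz for some u, v, x, y, z with |vxy| ≤ p, |vy| ≥ 1, and uv^i xy^i z ∈ L for every i ≥ 0.

Write s as four blocks A₁ B₁ A₂ B₂ with A₁ = A₂ = a^p and B₁ = B₂ = b^p. Since |vxy| ≤ p, the window vxy lies inside at most two adjacent blocks. Take i = 0 and let t = uxz, so |t| = 4p − |vy| with 1 ≤ |vy| ≤ p. If |t| is odd, t ∉ L immediately, so assume |vy| is even (hence |vy| ≥ 2) and |t|/2 = 2p − |vy|/2, which satisfies p ≤ |t|/2 ≤ 2p − 1.

Case 1 (vxy inside A₁B₁): t = a^(p−j) b^(p−l) a^p b^p with j + l = |vy|. The second half of t has length < 2p, so it is a suffix of the trailing a^p b^p and ends in b; the first half is a^(p−j) b^(p−l) a^((j+l)/2), which ends in a because (j+l)/2 ≥ 1. The halves differ, so t ∉ L.

Case 2 (vxy inside B₁A₂, straddling the middle): t = a^p b^(p−j) a^(p−l) b^p with j + l = |vy|. If t = ww, then w is a prefix of t of length ≥ p, so w begins with a^p; and w is a suffix of t of length ≥ p, so w ends with b^p. That forces |w| ≥ 2p, contradicting |w| = |t|/2 ≤ 2p − 1. So t ∉ L.

Case 3 (vxy inside A₂B₂): t = a^p b^p a^(p−j) b^(p−l) with j + l = |vy|. The first half of t is a prefix of a^p b^p, so it begins with a; the second half is b^((j+l)/2) a^(p−j) b^(p−l), which begins with b. The halves differ, so t ∉ L.

In every case uv⁰xy⁰z = uxz ∉ L.

This contradicts the CFL pumping lemma, which requires uv^i xy^i z ∈ L for all i ≥ 0.
Hence L = {ww : w ∈ {a,b}*} is not context-free. ∎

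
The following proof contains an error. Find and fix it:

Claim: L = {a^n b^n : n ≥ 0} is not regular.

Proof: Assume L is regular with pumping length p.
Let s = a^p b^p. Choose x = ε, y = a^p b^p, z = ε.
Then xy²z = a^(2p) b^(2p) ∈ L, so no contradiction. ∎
Error: The decomposition violates |xy| ≤ p. With y = a^p b^p, |xy| = |y| = 2p > p. (The proof also miscomputes xy²z, which would be a^p b^p a^p b^p rather than a^(2p) b^(2p), and it wrongly treats one harmless decomposition as settling the matter — the prover does not get to choose the decomposition.)

Correction: The pumping lemma requires |xy| ≤ p, and the argument must handle every decomposition satisfying |xy| ≤ p, |y| ≥ 1. Since s starts with p a's, any such y consists only of a's, say y = a^k with k ≥ 1. Then xy²z = a^(p+k) b^p has unequal numbers of a's and b's, so xy²z ∉ L — the required contradiction.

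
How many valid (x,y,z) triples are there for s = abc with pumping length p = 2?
3

For s = 'abc' with pumping length p = 2:

Constraints: |xy| ≤ 2, |y| > 0

Valid decompositions (|xy| ≤ p, |y| ≥ 1):
  • x='', y='a', z='bc'
  • x='a', y='b', z='c'
  • x='', y='ab', z='c'

Total count: 3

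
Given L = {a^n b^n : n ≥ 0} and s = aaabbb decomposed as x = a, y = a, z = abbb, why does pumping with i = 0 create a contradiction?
xy⁰z = aabbb ∉ L

Pumping with i = 0 replaces y = a by y⁰ = ε:
- Original: s = xyz = aaabbb; aaabbb = a^3 b^3 has equal counts (3 = 3), so it is in L
- Pumped: xy⁰z = a · ε · abbb = aabbb
- aabbb has 2 a's and 3 b's; 2 ≠ 3, so it is not in L

The pumping lemma would require xy⁰z ∈ L, so this decomposition yields a contradiction.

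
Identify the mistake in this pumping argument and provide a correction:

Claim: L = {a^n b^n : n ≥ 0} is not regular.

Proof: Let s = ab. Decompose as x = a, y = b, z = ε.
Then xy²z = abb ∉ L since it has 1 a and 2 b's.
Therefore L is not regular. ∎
Error: The string s = ab might be shorter than the pumping length p.

Correction: Choose s = a^p b^p to ensure |s| ≥ p. Also, the decomposition is wrong: with |xy| ≤ p, y cannot include b's when s starts with p a's.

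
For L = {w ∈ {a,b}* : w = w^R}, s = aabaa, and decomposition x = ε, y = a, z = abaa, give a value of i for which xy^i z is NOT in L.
i = 2

xy²z = ε · aa · abaa = aaabaa; aaabaa reversed is aabaaa ≠ aaabaa, so it is not a palindrome and is not in L.
(Other choices also work, e.g. i = 0, 3; only i = 1 is guaranteed to stay in L since xy¹z = s.)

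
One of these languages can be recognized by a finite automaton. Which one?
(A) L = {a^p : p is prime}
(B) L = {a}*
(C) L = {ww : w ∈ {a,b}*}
(B) {a}*

(B) L = {a}* is regular.

This can be recognized by a finite automaton (DFA/NFA).
Regular expressions like {a}* define regular languages.

The other choices are not regular:
- {a^p : p is prime}: After pumping, the length becomes composite
- {ww : w ∈ {a,b}*}: After pumping, the two halves no longer match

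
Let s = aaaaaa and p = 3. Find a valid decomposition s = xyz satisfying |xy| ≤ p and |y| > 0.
x = 'a', y = 'aa', z = 'aaa'

For s = aaaaaa and p = 3, one valid decomposition is:
- x = 'a' (length 1)
- y = 'aa' (length 2)
- z = 'aaa' (length 3)

Verification:
- xyz = 'a' + 'aa' + 'aaa' = aaaaaa ✓
- |xy| = 3 ≤ 3 ✓
- |y| = 2 > 0 ✓

All pumping lemma constraints are satisfied.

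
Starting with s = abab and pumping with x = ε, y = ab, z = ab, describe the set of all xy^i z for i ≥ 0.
{xy^i z : i ≥ 0} = {(ab)^(i+1) : i ≥ 0} = {ab, abab, ababab, ...}

With x = ε, y = ab, z = ab: Pumping 'ab' gives strings of alternating a's and b's.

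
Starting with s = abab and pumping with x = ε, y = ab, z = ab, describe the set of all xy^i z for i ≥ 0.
{xy^i z : i ≥ 0} = {(ab)^(i+1) : i ≥ 0} = {ab, abab, ababab, ...}

With x = ε, y = ab, z = ab: Pumping 'ab' gives strings of alternating a's and b's.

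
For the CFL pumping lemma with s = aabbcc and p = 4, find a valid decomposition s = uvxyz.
u='a', v='a', x='bb', y='c', z='c'

For s = aabbcc with pumping length p = 4:

One valid decomposition:
- u = 'a'
- v = 'a'
- x = 'bb'
- y = 'c'
- z = 'c'

Verification:
- uvxyz = 'a' + 'a' + 'bb' + 'c' + 'c' = aabbcc ✓
- |vxy| = |'abbc'| = 4 ≤ 4 ✓
- |vy| = |'ac'| = 2 > 0 ✓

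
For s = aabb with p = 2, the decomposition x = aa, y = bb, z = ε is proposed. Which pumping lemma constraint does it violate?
Violated: |xy| ≤ p

The decomposition x = aa, y = bb, z = ε for s = aabb with p = 2
violates the constraint: |xy| ≤ p

|xy| = |aabb| = 4 > 2 = p. The decomposition puts too many characters in xy.

Pumping lemma constraints:
1. xyz = s (decomposition is valid)
2. |xy| ≤ p
3. |y| > 0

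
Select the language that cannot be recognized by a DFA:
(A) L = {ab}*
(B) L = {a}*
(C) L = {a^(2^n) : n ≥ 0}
(C) {a^(2^n) : n ≥ 0}

(C) L = {a^(2^n) : n ≥ 0} is NOT regular.

The pumping lemma can be used to prove this:
After pumping, length is no longer a power of 2

The other languages are regular because they can be recognized by finite automata.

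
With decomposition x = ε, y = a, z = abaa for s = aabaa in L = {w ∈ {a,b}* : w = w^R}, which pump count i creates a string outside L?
i = 0

xy⁰z = ε · ε · abaa = abaa; abaa reversed is aaba ≠ abaa, so it is not a palindrome and is not in L.
(Other choices also work, e.g. i = 2, 3; only i = 1 is guaranteed to stay in L since xy¹z = s.)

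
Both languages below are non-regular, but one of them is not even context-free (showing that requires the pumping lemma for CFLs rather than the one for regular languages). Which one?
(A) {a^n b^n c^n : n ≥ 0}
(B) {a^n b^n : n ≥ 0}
(A) {a^n b^n c^n : n ≥ 0}

(A) {a^n b^n c^n : n ≥ 0} requires the CFL pumping lemma.

- {a^n b^n : n ≥ 0} is context-free (but not regular)
  • Can be shown non-regular with the regular pumping lemma
  • After pumping, the number of a's and b's become unequal

- {a^n b^n c^n : n ≥ 0} is NOT context-free
  • Requires the CFL pumping lemma to prove
  • Cannot maintain three equal counts simultaneously

The CFL pumping lemma is "stronger" in that it can prove non-membership
in the larger class of context-free languages.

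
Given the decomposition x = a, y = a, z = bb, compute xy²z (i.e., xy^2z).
aaabb

Given x = 'a', y = 'a', z = 'bb' and i = 2:

xy^2z = x + y·y·...·y (2 times) + z
       = 'a' + 'a'^2 + 'bb'
       = 'a' + 'aa' + 'bb'
       = 'aaabb'

The pumped string is 'aaabb' with length 5.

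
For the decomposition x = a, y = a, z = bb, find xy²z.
aaabb

Given x = 'a', y = 'a', z = 'bb' and i = 2:

xy^2z = x + y·y·...·y (2 times) + z
       = 'a' + 'a'^2 + 'bb'
       = 'a' + 'aa' + 'bb'
       = 'aaabb'

The pumped string is 'aaabb' with length 5.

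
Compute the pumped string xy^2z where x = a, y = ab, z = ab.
aababab

Given x = 'a', y = 'ab', z = 'ab' and i = 2:

xy^2z = x + y·y·...·y (2 times) + z
       = 'a' + 'ab'^2 + 'ab'
       = 'a' + 'abab' + 'ab'
       = 'aababab'

The pumped string is 'aababab' with length 7.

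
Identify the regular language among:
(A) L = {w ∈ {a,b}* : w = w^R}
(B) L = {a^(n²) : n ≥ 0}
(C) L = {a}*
(C) {a}*

(C) L = {a}* is regular.

This can be recognized by a finite automaton (DFA/NFA).
Regular expressions like {a}* define regular languages.

The other choices are not regular:
- {a^(n²) : n ≥ 0}: After pumping, length is no longer a perfect square
- {w ∈ {a,b}* : w = w^R}: After pumping, the string is no longer symmetric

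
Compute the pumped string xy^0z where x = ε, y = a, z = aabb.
aabb

Given x = '', y = 'a', z = 'aabb' and i = 0:

xy^0z = x + y·y·...·y (0 times) + z
       = '' + 'a'^0 + 'aabb'
       = '' + '' + 'aabb'
       = 'aabb'

The pumped string is 'aabb' with length 4.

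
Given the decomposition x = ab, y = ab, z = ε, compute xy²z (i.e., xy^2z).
ababab

Given x = 'ab', y = 'ab', z = '' and i = 2:

xy^2z = x + y·y·...·y (2 times) + z
       = 'ab' + 'ab'^2 + ''
       = 'ab' + 'abab' + ''
       = 'ababab'

The pumped string is 'ababab' with length 6.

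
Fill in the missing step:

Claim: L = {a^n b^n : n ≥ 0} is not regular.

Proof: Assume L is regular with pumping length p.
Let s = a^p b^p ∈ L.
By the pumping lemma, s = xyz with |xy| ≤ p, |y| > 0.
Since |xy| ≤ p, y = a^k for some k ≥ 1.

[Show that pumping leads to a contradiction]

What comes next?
Consider xy²z = a^(p+k) b^p.

Since k ≥ 1, we have p + k > p.
So xy²z has more a's than b's: (p+k) a's vs p b's.
This means xy²z ∉ L because a^n b^n requires equal counts.

This contradicts the pumping lemma which states xy²z ∈ L.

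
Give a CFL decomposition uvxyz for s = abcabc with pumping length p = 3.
u='ab', v='c', x='a', y='b', z='c'

For s = abcabc with pumping length p = 3:

One valid decomposition:
- u = 'ab'
- v = 'c'
- x = 'a'
- y = 'b'
- z = 'c'

Verification:
- uvxyz = 'ab' + 'c' + 'a' + 'b' + 'c' = abcabc ✓
- |vxy| = |'cab'| = 3 ≤ 3 ✓
- |vy| = |'cb'| = 2 > 0 ✓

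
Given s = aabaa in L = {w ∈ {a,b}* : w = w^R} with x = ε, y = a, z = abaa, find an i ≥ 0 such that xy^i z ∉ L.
i = 2

xy²z = ε · aa · abaa = aaabaa; aaabaa reversed is aabaaa ≠ aaabaa, so it is not a palindrome and is not in L.
(Other choices also work, e.g. i = 0, 3; only i = 1 is guaranteed to stay in L since xy¹z = s.)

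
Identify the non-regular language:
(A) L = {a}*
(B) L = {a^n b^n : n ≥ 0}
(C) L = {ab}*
(B) {a^n b^n : n ≥ 0}

(B) L = {a^n b^n : n ≥ 0} is NOT regular.

The pumping lemma can be used to prove this:
After pumping, the number of a's and b's become unequal

The other languages are regular because they can be recognized by finite automata.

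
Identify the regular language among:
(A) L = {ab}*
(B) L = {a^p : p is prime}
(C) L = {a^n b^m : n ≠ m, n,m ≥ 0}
(A) {ab}*

(A) L = {ab}* is regular.

This can be recognized by a finite automaton (DFA/NFA).
Regular expressions like {ab}* define regular languages.

The other choices are not regular:
- {a^p : p is prime}: After pumping, the length becomes composite
- {a^n b^m : n ≠ m, n,m ≥ 0}: After pumping a's, we can make n = m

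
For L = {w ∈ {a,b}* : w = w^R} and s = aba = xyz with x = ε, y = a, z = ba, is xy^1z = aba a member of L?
Yes

xy¹z = ε · a · ba = aba.
aba reversed is aba, the same string, so it is a palindrome and is in L.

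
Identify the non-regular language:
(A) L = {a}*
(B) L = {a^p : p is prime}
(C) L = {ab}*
(B) {a^p : p is prime}

(B) L = {a^p : p is prime} is NOT regular.

The pumping lemma can be used to prove this:
After pumping, the length becomes composite

The other languages are regular because they can be recognized by finite automata.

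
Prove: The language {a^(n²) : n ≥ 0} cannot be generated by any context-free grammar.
Assume for contradiction that L is context-free, and let p ≥ 1 be the pumping length given by the pumping lemma for CFLs.
Choose s = a^(p²). Then s ∈ L and |s| = p² ≥ p.
By the CFL pumping lemma, s = uvxyz for some u, v, x, y, z with |vxy| ≤ p, |vy| ≥ 1, and uv^i xy^i z ∈ L for every i ≥ 0.
All symbols are a's, so only lengths matter: let k = |vy|, with 1 ≤ k ≤ |vxy| ≤ p.

Take i = 2: |uv²xy²z| = p² + k, and p² < p² + k ≤ p² + p < (p + 1)².
So the length lies strictly between consecutive squares and is not a perfect square; uv²xy²z ∉ L.

This contradicts the CFL pumping lemma, which requires uv^i xy^i z ∈ L for all i ≥ 0.
Hence L = {a^(n²) : n ≥ 0} is not context-free. ∎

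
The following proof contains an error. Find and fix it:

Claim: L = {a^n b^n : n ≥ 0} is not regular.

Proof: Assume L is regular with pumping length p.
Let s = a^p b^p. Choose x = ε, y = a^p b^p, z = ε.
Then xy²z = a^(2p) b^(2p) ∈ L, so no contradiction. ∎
Error: The decomposition violates |xy| ≤ p. With y = a^p b^p, |xy| = |y| = 2p > p. (The proof also miscomputes xy²z, which would be a^p b^p a^p b^p rather than a^(2p) b^(2p), and it wrongly treats one harmless decomposition as settling the matter — the prover does not get to choose the decomposition.)

Correction: The pumping lemma requires |xy| ≤ p, and the argument must handle every decomposition satisfying |xy| ≤ p, |y| ≥ 1. Since s starts with p a's, any such y consists only of a's, say y = a^k with k ≥ 1. Then xy²z = a^(p+k) b^p has unequal numbers of a's and b's, so xy²z ∉ L — the required contradiction.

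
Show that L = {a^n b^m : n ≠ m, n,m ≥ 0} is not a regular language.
Assume for contradiction that L is regular, and let p ≥ 1 be the pumping length given by the pumping lemma.
Choose s = a^p b^(p + p!). Then s ∈ L because p ≠ p + p! (as p! ≥ 1), and |s| ≥ p.
By the pumping lemma, s = xyz for some x, y, z with |xy| ≤ p, |y| ≥ 1, and xy^i z ∈ L for every i ≥ 0.
Since |xy| ≤ p and the first p symbols of s are all a's, y = a^k for some k with 1 ≤ k ≤ p.
For every i ≥ 0, xy^i z = a^(p + (i − 1)k) b^(p + p!).

Because 1 ≤ k ≤ p, k divides p!. Let t = p!/k (a positive integer) and take i = t + 1.
Then the number of a's is p + tk = p + p!, which equals the number of b's.
So xy^(t+1) z = a^(p + p!) b^(p + p!) has equally many a's and b's and is NOT in L.

This contradicts the pumping lemma, which requires xy^i z ∈ L for all i ≥ 0.
Hence L = {a^n b^m : n ≠ m, n,m ≥ 0} is not regular. ∎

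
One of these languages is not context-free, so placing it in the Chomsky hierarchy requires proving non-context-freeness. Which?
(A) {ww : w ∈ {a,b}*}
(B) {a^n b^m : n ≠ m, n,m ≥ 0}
(A) {ww : w ∈ {a,b}*}

(A) {ww : w ∈ {a,b}*} requires the CFL pumping lemma.

- {a^n b^m : n ≠ m, n,m ≥ 0} is context-free (but not regular)
  • Can be shown non-regular with the regular pumping lemma
  • After pumping a's, we can make n = m

- {ww : w ∈ {a,b}*} is NOT context-free
  • Requires the CFL pumping lemma to prove
  • Cannot verify equality of two arbitrary substrings

The CFL pumping lemma is "stronger" in that it can prove non-membership
in the larger class of context-free languages.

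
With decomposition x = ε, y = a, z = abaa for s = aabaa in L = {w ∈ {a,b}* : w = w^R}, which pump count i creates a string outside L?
i = 2

xy²z = ε · aa · abaa = aaabaa; aaabaa reversed is aabaaa ≠ aaabaa, so it is not a palindrome and is not in L.
(Other choices also work, e.g. i = 0, 3; only i = 1 is guaranteed to stay in L since xy¹z = s.)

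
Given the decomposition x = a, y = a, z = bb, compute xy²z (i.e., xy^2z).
aaabb

Given x = 'a', y = 'a', z = 'bb' and i = 2:

xy^2z = x + y·y·...·y (2 times) + z
       = 'a' + 'a'^2 + 'bb'
       = 'a' + 'aa' + 'bb'
       = 'aaabb'

The pumped string is 'aaabb' with length 5.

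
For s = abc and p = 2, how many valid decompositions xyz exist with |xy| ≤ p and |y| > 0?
3

For s = 'abc' with pumping length p = 2:

Constraints: |xy| ≤ 2, |y| > 0

Valid decompositions (|xy| ≤ p, |y| ≥ 1):
  • x='', y='a', z='bc'
  • x='a', y='b', z='c'
  • x='', y='ab', z='c'

Total count: 3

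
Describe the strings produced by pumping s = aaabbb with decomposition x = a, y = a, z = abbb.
{xy^i z : i ≥ 0} = {a^(2+i) b^3 : i ≥ 0} = {aabbb, aaabbb, aaaabbb, ...}

With x = a, y = a, z = abbb: Starting with aaabbb and pumping the second 'a', we get strings with 2+i a's followed by 3 b's for i = 0, 1, 2, ...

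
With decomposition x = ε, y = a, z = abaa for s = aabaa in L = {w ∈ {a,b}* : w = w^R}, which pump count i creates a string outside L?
i = 0

xy⁰z = ε · ε · abaa = abaa; abaa reversed is aaba ≠ abaa, so it is not a palindrome and is not in L.
(Other choices also work, e.g. i = 2, 3; only i = 1 is guaranteed to stay in L since xy¹z = s.)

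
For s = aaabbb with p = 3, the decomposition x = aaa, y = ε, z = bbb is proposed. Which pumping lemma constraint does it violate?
Violated: |y| > 0

The decomposition x = aaa, y = ε, z = bbb for s = aaabbb with p = 3
violates the constraint: |y| > 0

|y| = 0, but the pumping lemma requires |y| > 0 (y must be non-empty).

Pumping lemma constraints:
1. xyz = s (decomposition is valid)
2. |xy| ≤ p
3. |y| > 0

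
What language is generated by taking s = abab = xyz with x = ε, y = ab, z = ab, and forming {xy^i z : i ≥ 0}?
{xy^i z : i ≥ 0} = {(ab)^(i+1) : i ≥ 0} = {ab, abab, ababab, ...}

With x = ε, y = ab, z = ab: Pumping 'ab' gives strings of alternating a's and b's.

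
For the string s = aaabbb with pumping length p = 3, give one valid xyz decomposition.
x = 'aa', y = 'a', z = 'bbb'

For s = aaabbb and p = 3, one valid decomposition is:
- x = 'aa' (length 2)
- y = 'a' (length 1)
- z = 'bbb' (length 3)

Verification:
- xyz = 'aa' + 'a' + 'bbb' = aaabbb ✓
- |xy| = 3 ≤ 3 ✓
- |y| = 1 > 0 ✓

All pumping lemma constraints are satisfied.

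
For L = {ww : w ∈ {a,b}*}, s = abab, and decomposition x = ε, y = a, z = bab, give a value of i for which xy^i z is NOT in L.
i = 2

xy²z = ε · aa · bab = aabab; aabab has odd length 5, so it cannot be written as ww and is not in L.
(Other choices also work, e.g. i = 0, 3; only i = 1 is guaranteed to stay in L since xy¹z = s.)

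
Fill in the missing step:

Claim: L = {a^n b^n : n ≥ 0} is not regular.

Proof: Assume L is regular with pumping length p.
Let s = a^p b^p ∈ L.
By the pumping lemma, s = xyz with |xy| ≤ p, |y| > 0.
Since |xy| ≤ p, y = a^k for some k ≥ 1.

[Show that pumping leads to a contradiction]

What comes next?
Consider xy²z = a^(p+k) b^p.

Since k ≥ 1, we have p + k > p.
So xy²z has more a's than b's: (p+k) a's vs p b's.
This means xy²z ∉ L because a^n b^n requires equal counts.

This contradicts the pumping lemma which states xy²z ∈ L.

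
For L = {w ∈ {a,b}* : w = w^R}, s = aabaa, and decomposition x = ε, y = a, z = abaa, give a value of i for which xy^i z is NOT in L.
i = 2

xy²z = ε · aa · abaa = aaabaa; aaabaa reversed is aabaaa ≠ aaabaa, so it is not a palindrome and is not in L.
(Other choices also work, e.g. i = 0, 3; only i = 1 is guaranteed to stay in L since xy¹z = s.)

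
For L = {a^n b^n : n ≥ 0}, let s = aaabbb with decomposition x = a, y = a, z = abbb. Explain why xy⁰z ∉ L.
xy⁰z = aabbb ∉ L

Pumping with i = 0 replaces y = a by y⁰ = ε:
- Original: s = xyz = aaabbb; aaabbb = a^3 b^3 has equal counts (3 = 3), so it is in L
- Pumped: xy⁰z = a · ε · abbb = aabbb
- aabbb has 2 a's and 3 b's; 2 ≠ 3, so it is not in L

The pumping lemma would require xy⁰z ∈ L, so this decomposition yields a contradiction.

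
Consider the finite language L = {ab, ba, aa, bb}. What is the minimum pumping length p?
p = 3

For a finite language L, the pumping lemma holds vacuously if p > max|s| for s ∈ L.

The longest string in L = {ab, ba, aa, bb} has length 2.
If p = 3, then no string s ∈ L has |s| ≥ p, so the condition is vacuously true.

The minimum pumping length is p = 3.

Why no smaller p works: for any p ≤ 2, the longest string s ∈ L has |s| = 2 ≥ p, so it would
have to be pumpable; but pumping up (i = 2, 3, ...) produces ever longer strings, which cannot all lie in the
finite language L. So the pumping property fails for every p ≤ 2.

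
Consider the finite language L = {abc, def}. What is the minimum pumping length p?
p = 4

For a finite language L, the pumping lemma holds vacuously if p > max|s| for s ∈ L.

The longest string in L = {abc, def} has length 3.
If p = 4, then no string s ∈ L has |s| ≥ p, so the condition is vacuously true.

The minimum pumping length is p = 4.

Why no smaller p works: for any p ≤ 3, the longest string s ∈ L has |s| = 3 ≥ p, so it would
have to be pumpable; but pumping up (i = 2, 3, ...) produces ever longer strings, which cannot all lie in the
finite language L. So the pumping property fails for every p ≤ 3.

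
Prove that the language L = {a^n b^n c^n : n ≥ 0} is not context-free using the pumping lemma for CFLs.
Assume for contradiction that L is context-free, and let p ≥ 1 be the pumping length given by the pumping lemma for CFLs.
Choose s = a^p b^p c^p. Then s ∈ L and |s| = 3p ≥ p.
By the CFL pumping lemma, s = uvxyz for some u, v, x, y, z with |vxy| ≤ p, |vy| ≥ 1, and uv^i xy^i z ∈ L for every i ≥ 0.

Because |vxy| ≤ p, the window vxy cannot contain both an a and a c: any substring of s containing both must include the entire block b^p plus at least one a and one c, so it has length ≥ p + 2 > p.
Hence at least one of the letters a, c does not occur in vy at all.

Take i = 0: the string uxz is obtained from s by deleting |vy| ≥ 1 symbols, so |uxz| = 3p − |vy| < 3p.
But the letter (a or c) that does not occur in vy still occurs exactly p times in uxz. Every string of L with exactly p copies of some letter is a^p b^p c^p, of length 3p. Since |uxz| < 3p, uxz ∉ L.

This contradicts the CFL pumping lemma, which requires uv^i xy^i z ∈ L for all i ≥ 0.
Hence L = {a^n b^n c^n : n ≥ 0} is not context-free. ∎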